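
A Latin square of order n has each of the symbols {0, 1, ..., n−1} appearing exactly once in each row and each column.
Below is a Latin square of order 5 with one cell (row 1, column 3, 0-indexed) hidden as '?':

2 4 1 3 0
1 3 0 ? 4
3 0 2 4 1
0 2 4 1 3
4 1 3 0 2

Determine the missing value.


Row 1 contains symbols [0, 1, 3, 4] — missing [2].
Column 3 contains symbols [0, 1, 3, 4] — missing [2].
The missing symbol must appear in both missing sets; intersection = [2].
Therefore the hidden value is 2.

Missing value = 2.


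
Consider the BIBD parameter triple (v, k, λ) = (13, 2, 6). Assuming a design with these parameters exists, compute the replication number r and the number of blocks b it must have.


Any 2-(v, k, λ) BIBD satisfies two necessary conditions:
  (i)  Each point sits in r blocks, and counting incidences through any fixed point gives r(k − 1) = λ(v − 1), so r = λ(v − 1)/(k − 1).
  (ii) Total incidences bk = vr, so b = vr/k.
Step 1: r = λ(v − 1)/(k − 1) = 6·(13 − 1)/(2 − 1) = 6·12/1 = 72/1 = 72.
Step 2: b = vr/k = 13·72/2 = 936/2 = 468.
Check integrality: r = 72 ∈ Z ✓, b = 468 ∈ Z ✓.
(These identities are necessary conditions: they determine r and b for any design with these parameters, but do not by themselves prove that one exists.)

r = 72, b = 468.


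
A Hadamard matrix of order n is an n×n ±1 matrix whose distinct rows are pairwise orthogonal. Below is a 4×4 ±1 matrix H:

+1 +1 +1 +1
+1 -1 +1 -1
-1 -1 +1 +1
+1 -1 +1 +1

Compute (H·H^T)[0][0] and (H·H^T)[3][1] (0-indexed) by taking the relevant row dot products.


Row 0 of H: [1, 1, 1, 1].
Row 1 of H: [1, -1, 1, -1].
Row 3 of H: [1, -1, 1, 1].
(H·H^T)[0][0] = Σ_j H[0][j]·H[0][j] = (1)² + (1)² + (1)² + (1)² = 1 + 1 + 1 + 1 = 4.
(H·H^T)[3][1] = Σ_j H[3][j]·H[1][j] = (1)·(1) + (-1)·(-1) + (1)·(1) + (1)·(-1) = 1 + 1 + 1 + -1 = 2.
Rows 3 and 1 are not orthogonal (dot product = 2 ≠ 0), so H is not a Hadamard matrix.

(0,0) entry = 4; (3,1) entry = 2.


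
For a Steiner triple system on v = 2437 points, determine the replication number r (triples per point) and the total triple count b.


An STS(v) is a 2-(v, 3, 1) BIBD: block size k = 3, λ = 1.
Replication: r(k − 1) = λ(v − 1) ⇒ r·2 = 2437 − 1 = 2436 ⇒ r = 1218.
Block count: b = v(v − 1)/6 = 2437·2436/6 = 5936532/6 = 989422.

r = 1218, b = 989422.


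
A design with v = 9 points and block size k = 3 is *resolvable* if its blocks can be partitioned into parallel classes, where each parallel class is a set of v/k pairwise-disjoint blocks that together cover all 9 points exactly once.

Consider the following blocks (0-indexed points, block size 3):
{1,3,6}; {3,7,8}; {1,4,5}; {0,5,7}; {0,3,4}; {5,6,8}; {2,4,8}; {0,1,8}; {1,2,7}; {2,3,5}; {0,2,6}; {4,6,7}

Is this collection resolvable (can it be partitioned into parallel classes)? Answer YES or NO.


v = 9, block size k = 3, number of blocks = 12.
For resolvability, blocks must partition into parallel classes of size v/k = 3.
Total blocks must therefore be a multiple of 3: 12 = 3·4 + 0 ⇒ divisible ✓.
Greedy packing gives 4 candidate class(es). Each should be a full parallel class (size 3, covers all 9 points).
  Class 1 (3 blocks): {1,3,6}; {0,5,7}; {2,4,8}. Points covered: [0, 1, 2, 3, 4, 5, 6, 7, 8].
  Class 2 (3 blocks): {3,7,8}; {1,4,5}; {0,2,6}. Points covered: [0, 1, 2, 3, 4, 5, 6, 7, 8].
  Class 3 (3 blocks): {0,3,4}; {5,6,8}; {1,2,7}. Points covered: [0, 1, 2, 3, 4, 5, 6, 7, 8].
  Class 4 (3 blocks): {0,1,8}; {2,3,5}; {4,6,7}. Points covered: [0, 1, 2, 3, 4, 5, 6, 7, 8].
All classes full (size 3)? YES. All classes cover every point? YES.
Resolvable? YES.

YES


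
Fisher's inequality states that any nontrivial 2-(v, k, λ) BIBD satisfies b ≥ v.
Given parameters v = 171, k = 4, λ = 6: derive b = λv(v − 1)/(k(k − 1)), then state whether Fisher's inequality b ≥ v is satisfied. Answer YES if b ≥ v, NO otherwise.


b = λv(v − 1)/(k(k − 1)) = 6·171·170/(4·3) = 174420/12 = 14535.
Compare with v = 171: b ≥ v, so Fisher's inequality holds.

YES


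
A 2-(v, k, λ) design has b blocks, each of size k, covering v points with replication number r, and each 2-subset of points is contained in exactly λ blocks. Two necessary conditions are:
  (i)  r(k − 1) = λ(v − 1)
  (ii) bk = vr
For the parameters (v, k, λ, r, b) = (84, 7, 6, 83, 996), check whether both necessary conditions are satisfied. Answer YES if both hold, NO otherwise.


Condition (i): r(k − 1) = 83·6 = 498; λ(v − 1) = 6·83 = 498. Match? YES.
Condition (ii): bk = 996·7 = 6972; vr = 84·83 = 6972. Match? YES.
Both conditions hold? YES.

YES


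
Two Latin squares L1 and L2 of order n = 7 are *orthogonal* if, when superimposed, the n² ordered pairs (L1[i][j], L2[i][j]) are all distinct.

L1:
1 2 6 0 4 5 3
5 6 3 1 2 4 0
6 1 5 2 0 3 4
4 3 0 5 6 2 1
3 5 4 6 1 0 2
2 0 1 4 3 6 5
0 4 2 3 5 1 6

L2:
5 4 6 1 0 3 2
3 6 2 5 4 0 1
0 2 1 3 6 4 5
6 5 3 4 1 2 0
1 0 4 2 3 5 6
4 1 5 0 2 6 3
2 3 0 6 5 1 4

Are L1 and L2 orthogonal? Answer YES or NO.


Form the n² = 49 superimposed pairs (L1[i][j], L2[i][j]), row by row (rows and columns indexed from 0):
row 0: (1,5) (2,4) (6,6) (0,1) (4,0) (5,3) (3,2)
row 1: (5,3) (6,6) (3,2) (1,5) (2,4) (4,0) (0,1)
row 2: (6,0) (1,2) (5,1) (2,3) (0,6) (3,4) (4,5)
row 3: (4,6) (3,5) (0,3) (5,4) (6,1) (2,2) (1,0)
row 4: (3,1) (5,0) (4,4) (6,2) (1,3) (0,5) (2,6)
row 5: (2,4) (0,1) (1,5) (4,0) (3,2) (6,6) (5,3)
row 6: (0,2) (4,3) (2,0) (3,6) (5,5) (1,1) (6,4)
Orthogonality requires all 49 pairs distinct.
But the pair (5,3) repeats: cell (0,5) has L1 = 5, L2 = 3, and cell (1,0) has L1 = 5, L2 = 3.
A repeated pair means some other pair never occurs (only 35 distinct pairs out of 49), so the squares are not orthogonal.
Conclusion: NO.

NO


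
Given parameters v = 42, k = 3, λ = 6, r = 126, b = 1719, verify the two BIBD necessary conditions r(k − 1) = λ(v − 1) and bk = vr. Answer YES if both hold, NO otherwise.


Condition (i): r(k − 1) = 126·2 = 252; λ(v − 1) = 6·41 = 246. Match? NO.
Condition (ii): bk = 1719·3 = 5157; vr = 42·126 = 5292. Match? NO.
Both conditions hold? NO.

NO


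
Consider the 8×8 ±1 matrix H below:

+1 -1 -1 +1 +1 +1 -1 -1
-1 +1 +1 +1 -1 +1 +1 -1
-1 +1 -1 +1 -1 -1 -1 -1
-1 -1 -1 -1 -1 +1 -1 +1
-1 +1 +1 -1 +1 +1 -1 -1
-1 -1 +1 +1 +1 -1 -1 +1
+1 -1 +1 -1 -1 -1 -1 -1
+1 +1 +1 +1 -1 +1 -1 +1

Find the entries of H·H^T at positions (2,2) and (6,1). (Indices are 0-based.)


Row 1 of H: [-1, 1, 1, 1, -1, 1, 1, -1].
Row 2 of H: [-1, 1, -1, 1, -1, -1, -1, -1].
Row 6 of H: [1, -1, 1, -1, -1, -1, -1, -1].
(H·H^T)[2][2] = Σ_j H[2][j]·H[2][j] = (-1)² + (1)² + (-1)² + (1)² + (-1)² + (-1)² + (-1)² + (-1)² = 1 + 1 + 1 + 1 + 1 + 1 + 1 + 1 = 8.
(H·H^T)[6][1] = Σ_j H[6][j]·H[1][j] = (1)·(-1) + (-1)·(1) + (1)·(1) + (-1)·(1) + (-1)·(-1) + (-1)·(1) + (-1)·(1) + (-1)·(-1) = -1 + -1 + 1 + -1 + 1 + -1 + -1 + 1 = -2.
Rows 6 and 1 are not orthogonal (dot product = -2 ≠ 0), so H is not a Hadamard matrix.

(2,2) entry = 8; (6,1) entry = -2.


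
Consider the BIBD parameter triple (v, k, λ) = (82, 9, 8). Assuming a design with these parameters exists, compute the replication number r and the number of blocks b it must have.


Any 2-(v, k, λ) BIBD satisfies two necessary conditions:
  (i)  Each point sits in r blocks, and counting incidences through any fixed point gives r(k − 1) = λ(v − 1), so r = λ(v − 1)/(k − 1).
  (ii) Total incidences bk = vr, so b = vr/k.
Step 1: r = λ(v − 1)/(k − 1) = 8·(82 − 1)/(9 − 1) = 8·81/8 = 648/8 = 81.
Step 2: b = vr/k = 82·81/9 = 6642/9 = 738.
Check integrality: r = 81 ∈ Z ✓, b = 738 ∈ Z ✓.
(These identities are necessary conditions: they determine r and b for any design with these parameters, but do not by themselves prove that one exists.)

r = 81, b = 738.


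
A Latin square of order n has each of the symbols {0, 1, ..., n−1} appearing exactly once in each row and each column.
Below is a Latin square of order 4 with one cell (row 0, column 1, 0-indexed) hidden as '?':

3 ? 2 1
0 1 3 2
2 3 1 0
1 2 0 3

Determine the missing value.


Row 0 contains symbols [1, 2, 3] — missing [0].
Column 1 contains symbols [1, 2, 3] — missing [0].
The missing symbol must appear in both missing sets; intersection = [0].
Therefore the hidden value is 0.

Missing value = 0.


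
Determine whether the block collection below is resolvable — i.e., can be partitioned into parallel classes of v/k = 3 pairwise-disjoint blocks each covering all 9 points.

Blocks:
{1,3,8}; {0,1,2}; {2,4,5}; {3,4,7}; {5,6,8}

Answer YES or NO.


v = 9, block size k = 3, number of blocks = 5.
For resolvability, blocks must partition into parallel classes of size v/k = 3.
Total blocks must therefore be a multiple of 3: 5 = 3·1 + 2 ⇒ not divisible ✗.
Resolvable? NO.

NO


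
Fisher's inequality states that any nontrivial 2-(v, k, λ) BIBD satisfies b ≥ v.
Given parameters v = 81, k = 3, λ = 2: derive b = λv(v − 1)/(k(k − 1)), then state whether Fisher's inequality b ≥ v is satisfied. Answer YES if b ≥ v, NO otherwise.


r = λ(v − 1)/(k − 1) = 2·80/2 = 80.
b = vr/k = 81·80/3 = 2160.
Fisher's inequality: b ≥ v ⇔ 2160 ≥ 81? YES.

YES


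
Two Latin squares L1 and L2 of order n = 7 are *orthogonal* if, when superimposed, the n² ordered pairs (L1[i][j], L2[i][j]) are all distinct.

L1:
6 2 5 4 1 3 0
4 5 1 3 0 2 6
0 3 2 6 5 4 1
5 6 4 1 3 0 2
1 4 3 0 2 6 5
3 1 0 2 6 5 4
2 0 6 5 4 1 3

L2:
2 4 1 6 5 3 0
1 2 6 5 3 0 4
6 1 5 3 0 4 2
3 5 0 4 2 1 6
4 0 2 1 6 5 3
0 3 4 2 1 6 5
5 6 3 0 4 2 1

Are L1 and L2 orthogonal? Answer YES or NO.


Form the n² = 49 superimposed pairs (L1[i][j], L2[i][j]), row by row (rows and columns indexed from 0):
row 0: (6,2) (2,4) (5,1) (4,6) (1,5) (3,3) (0,0)
row 1: (4,1) (5,2) (1,6) (3,5) (0,3) (2,0) (6,4)
row 2: (0,6) (3,1) (2,5) (6,3) (5,0) (4,4) (1,2)
row 3: (5,3) (6,5) (4,0) (1,4) (3,2) (0,1) (2,6)
row 4: (1,4) (4,0) (3,2) (0,1) (2,6) (6,5) (5,3)
row 5: (3,0) (1,3) (0,4) (2,2) (6,1) (5,6) (4,5)
row 6: (2,5) (0,6) (6,3) (5,0) (4,4) (1,2) (3,1)
Orthogonality requires all 49 pairs distinct.
But the pair (1,4) repeats: cell (3,3) has L1 = 1, L2 = 4, and cell (4,0) has L1 = 1, L2 = 4.
A repeated pair means some other pair never occurs (only 35 distinct pairs out of 49), so the squares are not orthogonal.
Conclusion: NO.

NO


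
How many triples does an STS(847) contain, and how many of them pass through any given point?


An STS(v) is a 2-(v, 3, 1) BIBD: block size k = 3, λ = 1.
Replication: r(k − 1) = λ(v − 1) ⇒ r·2 = 847 − 1 = 846 ⇒ r = 423.
Block count: bk = vr ⇒ b·3 = 847·423 = 358281 ⇒ b = 119427.
(Check via b = v(v − 1)/6 = 847·846/6 = 716562/6 = 119427.)

r = 423, b = 119427.


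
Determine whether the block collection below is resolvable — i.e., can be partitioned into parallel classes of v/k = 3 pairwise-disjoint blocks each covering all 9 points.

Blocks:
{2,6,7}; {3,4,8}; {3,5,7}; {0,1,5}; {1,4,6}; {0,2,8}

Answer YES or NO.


v = 9, block size k = 3, number of blocks = 6.
For resolvability, blocks must partition into parallel classes of size v/k = 3.
Total blocks must therefore be a multiple of 3: 6 = 3·2 + 0 ⇒ divisible ✓.
Greedy packing gives 2 candidate class(es). Each should be a full parallel class (size 3, covers all 9 points).
  Class 1 (3 blocks): {2,6,7}; {3,4,8}; {0,1,5}. Points covered: [0, 1, 2, 3, 4, 5, 6, 7, 8].
  Class 2 (3 blocks): {3,5,7}; {1,4,6}; {0,2,8}. Points covered: [0, 1, 2, 3, 4, 5, 6, 7, 8].
All classes full (size 3)? YES. All classes cover every point? YES.
Resolvable? YES.

YES


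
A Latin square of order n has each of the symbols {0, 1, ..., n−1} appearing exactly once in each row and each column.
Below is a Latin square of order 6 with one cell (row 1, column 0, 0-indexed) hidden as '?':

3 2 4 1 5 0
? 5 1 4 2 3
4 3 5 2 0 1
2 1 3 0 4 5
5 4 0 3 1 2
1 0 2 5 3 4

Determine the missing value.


Row 1 contains symbols [1, 2, 3, 4, 5] — missing [0].
Column 0 contains symbols [1, 2, 3, 4, 5] — missing [0].
The missing symbol must appear in both missing sets; intersection = [0].
Therefore the hidden value is 0.

Missing value = 0.


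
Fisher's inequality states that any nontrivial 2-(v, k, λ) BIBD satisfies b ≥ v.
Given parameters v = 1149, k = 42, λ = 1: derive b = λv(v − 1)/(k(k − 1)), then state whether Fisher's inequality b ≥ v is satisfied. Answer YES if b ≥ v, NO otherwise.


b = λv(v − 1)/(k(k − 1)) = 1·1149·1148/(42·41) = 1319052/1722 = 766.
Compare with v = 1149: b < v, so Fisher's inequality fails.

NO


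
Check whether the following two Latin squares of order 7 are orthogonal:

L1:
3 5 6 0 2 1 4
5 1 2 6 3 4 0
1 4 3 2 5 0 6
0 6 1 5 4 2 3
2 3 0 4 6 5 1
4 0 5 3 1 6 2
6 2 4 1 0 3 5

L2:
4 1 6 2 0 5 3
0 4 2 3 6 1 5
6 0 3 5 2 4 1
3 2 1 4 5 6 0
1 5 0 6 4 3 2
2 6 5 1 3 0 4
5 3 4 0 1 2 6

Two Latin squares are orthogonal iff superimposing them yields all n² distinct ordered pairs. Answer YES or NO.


Form the n² = 49 superimposed pairs (L1[i][j], L2[i][j]), row by row (rows and columns indexed from 0):
row 0: (3,4) (5,1) (6,6) (0,2) (2,0) (1,5) (4,3)
row 1: (5,0) (1,4) (2,2) (6,3) (3,6) (4,1) (0,5)
row 2: (1,6) (4,0) (3,3) (2,5) (5,2) (0,4) (6,1)
row 3: (0,3) (6,2) (1,1) (5,4) (4,5) (2,6) (3,0)
row 4: (2,1) (3,5) (0,0) (4,6) (6,4) (5,3) (1,2)
row 5: (4,2) (0,6) (5,5) (3,1) (1,3) (6,0) (2,4)
row 6: (6,5) (2,3) (4,4) (1,0) (0,1) (3,2) (5,6)
Orthogonality requires all 49 pairs distinct.
Check by first coordinate: for each symbol s of L1, list the L2 entries in the n cells where L1 = s; they must all differ.
  L1 = 0: L2 entries (in reading order) 2, 5, 4, 3, 0, 6, 1 — all 7 distinct ✓
  L1 = 1: L2 entries (in reading order) 5, 4, 6, 1, 2, 3, 0 — all 7 distinct ✓
  L1 = 2: L2 entries (in reading order) 0, 2, 5, 6, 1, 4, 3 — all 7 distinct ✓
  L1 = 3: L2 entries (in reading order) 4, 6, 3, 0, 5, 1, 2 — all 7 distinct ✓
  L1 = 4: L2 entries (in reading order) 3, 1, 0, 5, 6, 2, 4 — all 7 distinct ✓
  L1 = 5: L2 entries (in reading order) 1, 0, 2, 4, 3, 5, 6 — all 7 distinct ✓
  L1 = 6: L2 entries (in reading order) 6, 3, 1, 2, 4, 0, 5 — all 7 distinct ✓
Every symbol of L1 meets every symbol of L2 exactly once, so all 49 pairs are distinct (49 of 49).
Conclusion: YES.

YES


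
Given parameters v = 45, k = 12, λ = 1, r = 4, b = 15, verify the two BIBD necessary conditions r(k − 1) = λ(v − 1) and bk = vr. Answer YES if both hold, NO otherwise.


Condition (i): r(k − 1) = 4·11 = 44; λ(v − 1) = 1·44 = 44. Match? YES.
Condition (ii): bk = 15·12 = 180; vr = 45·4 = 180. Match? YES.
Both conditions hold? YES.

YES


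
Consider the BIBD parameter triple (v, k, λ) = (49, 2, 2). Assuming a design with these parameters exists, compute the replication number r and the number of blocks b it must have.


Any 2-(v, k, λ) BIBD satisfies two necessary conditions:
  (i)  Each point sits in r blocks, and counting incidences through any fixed point gives r(k − 1) = λ(v − 1), so r = λ(v − 1)/(k − 1).
  (ii) Total incidences bk = vr, so b = vr/k.
Step 1: r = λ(v − 1)/(k − 1) = 2·(49 − 1)/(2 − 1) = 2·48/1 = 96/1 = 96.
Step 2: b = vr/k = 49·96/2 = 4704/2 = 2352.
Check integrality: r = 96 ∈ Z ✓, b = 2352 ∈ Z ✓.
(These identities are necessary conditions: they determine r and b for any design with these parameters, but do not by themselves prove that one exists.)

r = 96, b = 2352.


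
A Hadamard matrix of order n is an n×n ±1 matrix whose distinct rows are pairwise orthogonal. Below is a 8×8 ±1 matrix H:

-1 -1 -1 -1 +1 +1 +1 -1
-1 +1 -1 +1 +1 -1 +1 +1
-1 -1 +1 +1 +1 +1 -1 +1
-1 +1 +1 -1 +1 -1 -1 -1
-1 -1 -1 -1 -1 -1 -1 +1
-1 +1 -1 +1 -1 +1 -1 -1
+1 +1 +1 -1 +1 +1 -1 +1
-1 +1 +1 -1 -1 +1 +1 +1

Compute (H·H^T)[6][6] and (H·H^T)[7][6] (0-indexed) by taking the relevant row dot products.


Row 6 of H: [1, 1, 1, -1, 1, 1, -1, 1].
Row 7 of H: [-1, 1, 1, -1, -1, 1, 1, 1].
(H·H^T)[6][6] = Σ_j H[6][j]·H[6][j] = (1)² + (1)² + (1)² + (-1)² + (1)² + (1)² + (-1)² + (1)² = 1 + 1 + 1 + 1 + 1 + 1 + 1 + 1 = 8.
(H·H^T)[7][6] = Σ_j H[7][j]·H[6][j] = (-1)·(1) + (1)·(1) + (1)·(1) + (-1)·(-1) + (-1)·(1) + (1)·(1) + (1)·(-1) + (1)·(1) = -1 + 1 + 1 + 1 + -1 + 1 + -1 + 1 = 2.
Rows 7 and 6 are not orthogonal (dot product = 2 ≠ 0), so H is not a Hadamard matrix.

(6,6) entry = 8; (7,6) entry = 2.


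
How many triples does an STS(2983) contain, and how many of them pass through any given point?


An STS(v) is a 2-(v, 3, 1) BIBD: block size k = 3, λ = 1.
Replication: r(k − 1) = λ(v − 1) ⇒ r·2 = 2983 − 1 = 2982 ⇒ r = 1491.
Block count: bk = vr ⇒ b·3 = 2983·1491 = 4447653 ⇒ b = 1482551.

r = 1491, b = 1482551.


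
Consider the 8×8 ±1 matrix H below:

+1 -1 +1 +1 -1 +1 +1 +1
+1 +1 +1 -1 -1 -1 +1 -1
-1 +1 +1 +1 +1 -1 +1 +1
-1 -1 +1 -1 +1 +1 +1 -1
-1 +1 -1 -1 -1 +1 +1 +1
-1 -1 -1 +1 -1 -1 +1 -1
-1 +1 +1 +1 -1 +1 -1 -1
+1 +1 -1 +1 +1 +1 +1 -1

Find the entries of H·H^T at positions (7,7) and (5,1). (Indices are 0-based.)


Row 1 of H: [1, 1, 1, -1, -1, -1, 1, -1].
Row 5 of H: [-1, -1, -1, 1, -1, -1, 1, -1].
Row 7 of H: [1, 1, -1, 1, 1, 1, 1, -1].
(H·H^T)[7][7] = Σ_j H[7][j]·H[7][j] = (1)² + (1)² + (-1)² + (1)² + (1)² + (1)² + (1)² + (-1)² = 1 + 1 + 1 + 1 + 1 + 1 + 1 + 1 = 8.
(H·H^T)[5][1] = Σ_j H[5][j]·H[1][j] = (-1)·(1) + (-1)·(1) + (-1)·(1) + (1)·(-1) + (-1)·(-1) + (-1)·(-1) + (1)·(1) + (-1)·(-1) = -1 + -1 + -1 + -1 + 1 + 1 + 1 + 1 = 0.
So rows 5 and 1 are orthogonal; the diagonal entry equals n = 8.

(7,7) entry = 8; (5,1) entry = 0.


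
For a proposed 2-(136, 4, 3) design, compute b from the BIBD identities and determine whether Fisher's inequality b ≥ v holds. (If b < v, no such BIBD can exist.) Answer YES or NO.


r = λ(v − 1)/(k − 1) = 3·135/3 = 135.
b = vr/k = 136·135/4 = 4590.
Fisher's inequality: b ≥ v ⇔ 4590 ≥ 136? YES.

YES


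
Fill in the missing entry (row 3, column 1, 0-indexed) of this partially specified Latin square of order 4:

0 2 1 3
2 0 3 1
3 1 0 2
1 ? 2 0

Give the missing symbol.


Row 3 contains symbols [0, 1, 2] — missing [3].
Column 1 contains symbols [0, 1, 2] — missing [3].
The missing symbol must appear in both missing sets; intersection = [3].
Therefore the hidden value is 3.

Missing value = 3.


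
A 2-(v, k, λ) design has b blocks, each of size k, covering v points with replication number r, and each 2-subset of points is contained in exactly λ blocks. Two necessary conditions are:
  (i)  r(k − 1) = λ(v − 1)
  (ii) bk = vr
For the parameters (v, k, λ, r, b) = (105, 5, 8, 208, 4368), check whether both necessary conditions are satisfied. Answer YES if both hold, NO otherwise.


Condition (i): r(k − 1) = 208·4 = 832; λ(v − 1) = 8·104 = 832. Match? YES.
Condition (ii): bk = 4368·5 = 21840; vr = 105·208 = 21840. Match? YES.
Both conditions hold? YES.

YES


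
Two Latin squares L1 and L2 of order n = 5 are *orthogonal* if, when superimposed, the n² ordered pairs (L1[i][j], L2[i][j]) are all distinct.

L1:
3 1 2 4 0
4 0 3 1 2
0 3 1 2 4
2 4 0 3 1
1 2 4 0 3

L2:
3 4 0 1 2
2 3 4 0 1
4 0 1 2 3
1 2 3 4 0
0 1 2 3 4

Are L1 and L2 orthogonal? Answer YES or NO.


Form the n² = 25 superimposed pairs (L1[i][j], L2[i][j]), row by row (rows and columns indexed from 0):
row 0: (3,3) (1,4) (2,0) (4,1) (0,2)
row 1: (4,2) (0,3) (3,4) (1,0) (2,1)
row 2: (0,4) (3,0) (1,1) (2,2) (4,3)
row 3: (2,1) (4,2) (0,3) (3,4) (1,0)
row 4: (1,0) (2,1) (4,2) (0,3) (3,4)
Orthogonality requires all 25 pairs distinct.
But the pair (2,1) repeats: cell (1,4) has L1 = 2, L2 = 1, and cell (3,0) has L1 = 2, L2 = 1.
A repeated pair means some other pair never occurs (only 15 distinct pairs out of 25), so the squares are not orthogonal.
Conclusion: NO.

NO


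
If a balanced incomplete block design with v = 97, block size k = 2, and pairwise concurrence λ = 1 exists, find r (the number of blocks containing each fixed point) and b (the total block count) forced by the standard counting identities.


Any 2-(v, k, λ) BIBD satisfies two necessary conditions:
  (i)  Each point sits in r blocks, and counting incidences through any fixed point gives r(k − 1) = λ(v − 1), so r = λ(v − 1)/(k − 1).
  (ii) Total incidences bk = vr, so b = vr/k.
Step 1: r = λ(v − 1)/(k − 1) = 1·(97 − 1)/(2 − 1) = 1·96/1 = 96/1 = 96.
Step 2: b = vr/k = 97·96/2 = 9312/2 = 4656.
Check integrality: r = 96 ∈ Z ✓, b = 4656 ∈ Z ✓.
(These identities are necessary conditions: they determine r and b for any design with these parameters, but do not by themselves prove that one exists.)

r = 96, b = 4656.


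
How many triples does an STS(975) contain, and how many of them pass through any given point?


An STS(v) is a 2-(v, 3, 1) BIBD: block size k = 3, λ = 1.
Replication: r(k − 1) = λ(v − 1) ⇒ r·2 = 975 − 1 = 974 ⇒ r = 487.
Block count: b = v(v − 1)/6 = 975·974/6 = 949650/6 = 158275.

r = 487, b = 158275.


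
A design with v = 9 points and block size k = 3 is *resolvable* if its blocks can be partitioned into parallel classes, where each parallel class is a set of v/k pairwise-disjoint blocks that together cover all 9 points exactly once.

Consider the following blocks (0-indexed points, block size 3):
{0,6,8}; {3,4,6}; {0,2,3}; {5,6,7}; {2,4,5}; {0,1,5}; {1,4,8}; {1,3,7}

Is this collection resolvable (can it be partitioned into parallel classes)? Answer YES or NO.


v = 9, block size k = 3, number of blocks = 8.
For resolvability, blocks must partition into parallel classes of size v/k = 3.
Total blocks must therefore be a multiple of 3: 8 = 3·2 + 2 ⇒ not divisible ✗.
Resolvable? NO.

NO


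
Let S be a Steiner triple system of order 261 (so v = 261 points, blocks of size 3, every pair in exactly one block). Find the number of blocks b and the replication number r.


An STS(v) is a 2-(v, 3, 1) BIBD: block size k = 3, λ = 1.
Replication: r(k − 1) = λ(v − 1) ⇒ r·2 = 261 − 1 = 260 ⇒ r = 130.
Block count: bk = vr ⇒ b·3 = 261·130 = 33930 ⇒ b = 11310.

r = 130, b = 11310.


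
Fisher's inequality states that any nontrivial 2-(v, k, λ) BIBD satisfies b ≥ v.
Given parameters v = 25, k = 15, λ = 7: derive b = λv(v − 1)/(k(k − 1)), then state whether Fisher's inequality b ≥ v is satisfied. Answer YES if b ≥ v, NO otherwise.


r = λ(v − 1)/(k − 1) = 7·24/14 = 12.
b = vr/k = 25·12/15 = 20.
Fisher's inequality: b ≥ v ⇔ 20 ≥ 25? NO.

NO


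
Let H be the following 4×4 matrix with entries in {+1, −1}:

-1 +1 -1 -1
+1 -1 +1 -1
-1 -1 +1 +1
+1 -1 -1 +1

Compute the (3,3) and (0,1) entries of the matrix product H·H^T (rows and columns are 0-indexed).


Row 0 of H: [-1, 1, -1, -1].
Row 1 of H: [1, -1, 1, -1].
Row 3 of H: [1, -1, -1, 1].
(H·H^T)[3][3] = Σ_j H[3][j]·H[3][j] = (1)² + (-1)² + (-1)² + (1)² = 1 + 1 + 1 + 1 = 4.
(H·H^T)[0][1] = Σ_j H[0][j]·H[1][j] = (-1)·(1) + (1)·(-1) + (-1)·(1) + (-1)·(-1) = -1 + -1 + -1 + 1 = -2.
Rows 0 and 1 are not orthogonal (dot product = -2 ≠ 0), so H is not a Hadamard matrix.

(3,3) entry = 4; (0,1) entry = -2.


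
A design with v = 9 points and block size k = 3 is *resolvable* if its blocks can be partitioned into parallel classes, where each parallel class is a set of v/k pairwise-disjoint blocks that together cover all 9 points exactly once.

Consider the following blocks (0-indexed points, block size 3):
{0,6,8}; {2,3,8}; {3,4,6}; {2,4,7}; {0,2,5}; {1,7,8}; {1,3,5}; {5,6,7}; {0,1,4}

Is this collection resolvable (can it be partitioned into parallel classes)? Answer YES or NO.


v = 9, block size k = 3, number of blocks = 9.
For resolvability, blocks must partition into parallel classes of size v/k = 3.
Total blocks must therefore be a multiple of 3: 9 = 3·3 + 0 ⇒ divisible ✓.
Greedy packing gives 3 candidate class(es). Each should be a full parallel class (size 3, covers all 9 points).
  Class 1 (3 blocks): {0,6,8}; {2,4,7}; {1,3,5}. Points covered: [0, 1, 2, 3, 4, 5, 6, 7, 8].
  Class 2 (3 blocks): {2,3,8}; {5,6,7}; {0,1,4}. Points covered: [0, 1, 2, 3, 4, 5, 6, 7, 8].
  Class 3 (3 blocks): {3,4,6}; {0,2,5}; {1,7,8}. Points covered: [0, 1, 2, 3, 4, 5, 6, 7, 8].
All classes full (size 3)? YES. All classes cover every point? YES.
Resolvable? YES.

YES


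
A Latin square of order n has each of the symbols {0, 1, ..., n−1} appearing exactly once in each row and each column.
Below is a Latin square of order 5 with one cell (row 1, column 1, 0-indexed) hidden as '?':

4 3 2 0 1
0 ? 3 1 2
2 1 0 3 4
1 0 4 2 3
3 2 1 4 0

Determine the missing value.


Row 1 contains symbols [0, 1, 2, 3] — missing [4].
Column 1 contains symbols [0, 1, 2, 3] — missing [4].
The missing symbol must appear in both missing sets; intersection = [4].
Therefore the hidden value is 4.

Missing value = 4.


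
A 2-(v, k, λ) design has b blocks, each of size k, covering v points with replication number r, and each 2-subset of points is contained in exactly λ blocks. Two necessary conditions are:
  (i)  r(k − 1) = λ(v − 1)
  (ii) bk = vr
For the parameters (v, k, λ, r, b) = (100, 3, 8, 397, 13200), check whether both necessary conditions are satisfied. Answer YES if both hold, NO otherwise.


Condition (i): r(k − 1) = 397·2 = 794; λ(v − 1) = 8·99 = 792. Match? NO.
Condition (ii): bk = 13200·3 = 39600; vr = 100·397 = 39700. Match? NO.
Both conditions hold? NO.

NO


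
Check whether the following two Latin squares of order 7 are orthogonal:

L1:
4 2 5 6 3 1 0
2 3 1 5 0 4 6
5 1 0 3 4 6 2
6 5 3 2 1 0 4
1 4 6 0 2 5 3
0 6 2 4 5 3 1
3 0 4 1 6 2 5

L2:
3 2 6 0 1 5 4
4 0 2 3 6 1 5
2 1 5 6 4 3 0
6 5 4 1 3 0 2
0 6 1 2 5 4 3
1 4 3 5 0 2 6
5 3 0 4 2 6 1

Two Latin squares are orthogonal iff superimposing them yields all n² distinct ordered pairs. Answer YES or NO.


Form the n² = 49 superimposed pairs (L1[i][j], L2[i][j]), row by row (rows and columns indexed from 0):
row 0: (4,3) (2,2) (5,6) (6,0) (3,1) (1,5) (0,4)
row 1: (2,4) (3,0) (1,2) (5,3) (0,6) (4,1) (6,5)
row 2: (5,2) (1,1) (0,5) (3,6) (4,4) (6,3) (2,0)
row 3: (6,6) (5,5) (3,4) (2,1) (1,3) (0,0) (4,2)
row 4: (1,0) (4,6) (6,1) (0,2) (2,5) (5,4) (3,3)
row 5: (0,1) (6,4) (2,3) (4,5) (5,0) (3,2) (1,6)
row 6: (3,5) (0,3) (4,0) (1,4) (6,2) (2,6) (5,1)
Orthogonality requires all 49 pairs distinct.
Check by first coordinate: for each symbol s of L1, list the L2 entries in the n cells where L1 = s; they must all differ.
  L1 = 0: L2 entries (in reading order) 4, 6, 5, 0, 2, 1, 3 — all 7 distinct ✓
  L1 = 1: L2 entries (in reading order) 5, 2, 1, 3, 0, 6, 4 — all 7 distinct ✓
  L1 = 2: L2 entries (in reading order) 2, 4, 0, 1, 5, 3, 6 — all 7 distinct ✓
  L1 = 3: L2 entries (in reading order) 1, 0, 6, 4, 3, 2, 5 — all 7 distinct ✓
  L1 = 4: L2 entries (in reading order) 3, 1, 4, 2, 6, 5, 0 — all 7 distinct ✓
  L1 = 5: L2 entries (in reading order) 6, 3, 2, 5, 4, 0, 1 — all 7 distinct ✓
  L1 = 6: L2 entries (in reading order) 0, 5, 3, 6, 1, 4, 2 — all 7 distinct ✓
Every symbol of L1 meets every symbol of L2 exactly once, so all 49 pairs are distinct (49 of 49).
Conclusion: YES.

YES


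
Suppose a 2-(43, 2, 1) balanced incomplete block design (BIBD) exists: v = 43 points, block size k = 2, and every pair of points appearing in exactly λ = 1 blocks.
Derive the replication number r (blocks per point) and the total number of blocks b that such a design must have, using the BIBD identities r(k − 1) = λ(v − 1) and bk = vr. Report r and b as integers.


Any 2-(v, k, λ) BIBD satisfies two necessary conditions:
  (i)  Each point sits in r blocks, and counting incidences through any fixed point gives r(k − 1) = λ(v − 1), so r = λ(v − 1)/(k − 1).
  (ii) Total incidences bk = vr, so b = vr/k.
Step 1: r = λ(v − 1)/(k − 1) = 1·(43 − 1)/(2 − 1) = 1·42/1 = 42/1 = 42.
Step 2: b = vr/k = 43·42/2 = 1806/2 = 903.
Check integrality: r = 42 ∈ Z ✓, b = 903 ∈ Z ✓.
(These identities are necessary conditions: they determine r and b for any design with these parameters, but do not by themselves prove that one exists.)

r = 42, b = 903.


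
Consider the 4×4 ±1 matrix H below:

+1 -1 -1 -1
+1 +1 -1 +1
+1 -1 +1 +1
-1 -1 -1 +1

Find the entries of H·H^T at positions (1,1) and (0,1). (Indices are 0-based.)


Row 0 of H: [1, -1, -1, -1].
Row 1 of H: [1, 1, -1, 1].
(H·H^T)[1][1] = Σ_j H[1][j]·H[1][j] = (1)² + (1)² + (-1)² + (1)² = 1 + 1 + 1 + 1 = 4.
(H·H^T)[0][1] = Σ_j H[0][j]·H[1][j] = (1)·(1) + (-1)·(1) + (-1)·(-1) + (-1)·(1) = 1 + -1 + 1 + -1 = 0.
So rows 0 and 1 are orthogonal; the diagonal entry equals n = 4.

(1,1) entry = 4; (0,1) entry = 0.


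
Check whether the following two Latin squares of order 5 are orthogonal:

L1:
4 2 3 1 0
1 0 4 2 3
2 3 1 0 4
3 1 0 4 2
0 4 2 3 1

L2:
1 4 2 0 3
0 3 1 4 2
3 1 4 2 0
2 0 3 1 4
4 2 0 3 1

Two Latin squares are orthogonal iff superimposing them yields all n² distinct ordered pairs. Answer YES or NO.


Form the n² = 25 superimposed pairs (L1[i][j], L2[i][j]), row by row (rows and columns indexed from 0):
row 0: (4,1) (2,4) (3,2) (1,0) (0,3)
row 1: (1,0) (0,3) (4,1) (2,4) (3,2)
row 2: (2,3) (3,1) (1,4) (0,2) (4,0)
row 3: (3,2) (1,0) (0,3) (4,1) (2,4)
row 4: (0,4) (4,2) (2,0) (3,3) (1,1)
Orthogonality requires all 25 pairs distinct.
But the pair (1,0) repeats: cell (0,3) has L1 = 1, L2 = 0, and cell (1,0) has L1 = 1, L2 = 0.
A repeated pair means some other pair never occurs (only 15 distinct pairs out of 25), so the squares are not orthogonal.
Conclusion: NO.

NO


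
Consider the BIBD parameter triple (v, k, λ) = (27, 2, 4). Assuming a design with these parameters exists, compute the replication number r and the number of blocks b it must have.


Any 2-(v, k, λ) BIBD satisfies two necessary conditions:
  (i)  Each point sits in r blocks, and counting incidences through any fixed point gives r(k − 1) = λ(v − 1), so r = λ(v − 1)/(k − 1).
  (ii) Total incidences bk = vr, so b = vr/k.
Step 1: r = λ(v − 1)/(k − 1) = 4·(27 − 1)/(2 − 1) = 4·26/1 = 104/1 = 104.
Step 2: b = vr/k = 27·104/2 = 2808/2 = 1404.
Check integrality: r = 104 ∈ Z ✓, b = 1404 ∈ Z ✓.
(These identities are necessary conditions: they determine r and b for any design with these parameters, but do not by themselves prove that one exists.)

r = 104, b = 1404.


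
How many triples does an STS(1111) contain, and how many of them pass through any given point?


An STS(v) is a 2-(v, 3, 1) BIBD: block size k = 3, λ = 1.
Replication: r(k − 1) = λ(v − 1) ⇒ r·2 = 1111 − 1 = 1110 ⇒ r = 555.
Block count: b = v(v − 1)/6 = 1111·1110/6 = 1233210/6 = 205535.
(Check via bk = vr: 205535·3 = 616605 = 1111·555 = 616605 ✓.)

r = 555, b = 205535.


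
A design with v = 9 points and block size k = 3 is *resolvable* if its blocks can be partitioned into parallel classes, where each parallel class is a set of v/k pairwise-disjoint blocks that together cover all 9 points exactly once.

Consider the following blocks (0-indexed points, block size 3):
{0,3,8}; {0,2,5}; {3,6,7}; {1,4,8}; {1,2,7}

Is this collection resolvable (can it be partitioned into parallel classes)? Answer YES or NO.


v = 9, block size k = 3, number of blocks = 5.
For resolvability, blocks must partition into parallel classes of size v/k = 3.
Total blocks must therefore be a multiple of 3: 5 = 3·1 + 2 ⇒ not divisible ✗.
Resolvable? NO.

NO


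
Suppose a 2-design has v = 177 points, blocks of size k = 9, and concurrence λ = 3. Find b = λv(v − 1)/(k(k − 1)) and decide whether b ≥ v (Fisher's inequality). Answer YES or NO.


b = λv(v − 1)/(k(k − 1)) = 3·177·176/(9·8) = 93456/72 = 1298.
Compare with v = 177: b ≥ v, so Fisher's inequality holds.

YES


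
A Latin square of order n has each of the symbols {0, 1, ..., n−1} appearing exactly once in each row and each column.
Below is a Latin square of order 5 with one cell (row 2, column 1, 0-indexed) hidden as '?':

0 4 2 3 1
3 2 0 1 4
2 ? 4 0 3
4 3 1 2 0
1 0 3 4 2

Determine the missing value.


Row 2 contains symbols [0, 2, 3, 4] — missing [1].
Column 1 contains symbols [0, 2, 3, 4] — missing [1].
The missing symbol must appear in both missing sets; intersection = [1].
Therefore the hidden value is 1.

Missing value = 1.


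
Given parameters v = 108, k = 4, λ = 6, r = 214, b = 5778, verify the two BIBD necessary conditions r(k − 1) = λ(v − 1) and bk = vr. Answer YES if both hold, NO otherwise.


Condition (i): r(k − 1) = 214·3 = 642; λ(v − 1) = 6·107 = 642. Match? YES.
Condition (ii): bk = 5778·4 = 23112; vr = 108·214 = 23112. Match? YES.
Both conditions hold? YES.

YES


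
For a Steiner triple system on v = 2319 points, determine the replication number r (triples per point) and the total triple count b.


An STS(v) is a 2-(v, 3, 1) BIBD: block size k = 3, λ = 1.
Replication: r(k − 1) = λ(v − 1) ⇒ r·2 = 2319 − 1 = 2318 ⇒ r = 1159.
Block count: bk = vr ⇒ b·3 = 2319·1159 = 2687721 ⇒ b = 895907.

r = 1159, b = 895907.


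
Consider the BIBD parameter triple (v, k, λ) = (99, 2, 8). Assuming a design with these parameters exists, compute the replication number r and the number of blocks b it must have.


Any 2-(v, k, λ) BIBD satisfies two necessary conditions:
  (i)  Each point sits in r blocks, and counting incidences through any fixed point gives r(k − 1) = λ(v − 1), so r = λ(v − 1)/(k − 1).
  (ii) Total incidences bk = vr, so b = vr/k.
Step 1: r = λ(v − 1)/(k − 1) = 8·(99 − 1)/(2 − 1) = 8·98/1 = 784/1 = 784.
Step 2: b = vr/k = 99·784/2 = 77616/2 = 38808.
Check integrality: r = 784 ∈ Z ✓, b = 38808 ∈ Z ✓.
(These identities are necessary conditions: they determine r and b for any design with these parameters, but do not by themselves prove that one exists.)

r = 784, b = 38808.


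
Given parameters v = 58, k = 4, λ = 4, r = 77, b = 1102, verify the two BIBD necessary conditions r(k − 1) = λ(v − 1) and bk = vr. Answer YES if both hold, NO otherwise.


Condition (i): r(k − 1) = 77·3 = 231; λ(v − 1) = 4·57 = 228. Match? NO.
Condition (ii): bk = 1102·4 = 4408; vr = 58·77 = 4466. Match? NO.
Both conditions hold? NO.

NO


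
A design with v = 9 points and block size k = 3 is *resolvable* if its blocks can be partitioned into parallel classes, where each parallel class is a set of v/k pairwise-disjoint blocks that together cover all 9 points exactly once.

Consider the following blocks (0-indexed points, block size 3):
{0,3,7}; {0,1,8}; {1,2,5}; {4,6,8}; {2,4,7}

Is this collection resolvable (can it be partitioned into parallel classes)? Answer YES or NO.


v = 9, block size k = 3, number of blocks = 5.
For resolvability, blocks must partition into parallel classes of size v/k = 3.
Total blocks must therefore be a multiple of 3: 5 = 3·1 + 2 ⇒ not divisible ✗.
Resolvable? NO.

NO


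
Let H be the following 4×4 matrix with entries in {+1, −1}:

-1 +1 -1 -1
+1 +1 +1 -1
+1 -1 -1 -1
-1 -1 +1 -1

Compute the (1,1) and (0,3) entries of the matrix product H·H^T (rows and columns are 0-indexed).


Row 0 of H: [-1, 1, -1, -1].
Row 1 of H: [1, 1, 1, -1].
Row 3 of H: [-1, -1, 1, -1].
(H·H^T)[1][1] = Σ_j H[1][j]·H[1][j] = (1)² + (1)² + (1)² + (-1)² = 1 + 1 + 1 + 1 = 4.
(H·H^T)[0][3] = Σ_j H[0][j]·H[3][j] = (-1)·(-1) + (1)·(-1) + (-1)·(1) + (-1)·(-1) = 1 + -1 + -1 + 1 = 0.
So rows 0 and 3 are orthogonal; the diagonal entry equals n = 4.

(1,1) entry = 4; (0,3) entry = 0.


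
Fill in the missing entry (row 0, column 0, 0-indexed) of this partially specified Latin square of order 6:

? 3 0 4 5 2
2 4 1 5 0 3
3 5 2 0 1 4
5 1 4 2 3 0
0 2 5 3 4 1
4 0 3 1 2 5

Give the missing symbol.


Row 0 contains symbols [0, 2, 3, 4, 5] — missing [1].
Column 0 contains symbols [0, 2, 3, 4, 5] — missing [1].
The missing symbol must appear in both missing sets; intersection = [1].
Therefore the hidden value is 1.

Missing value = 1.


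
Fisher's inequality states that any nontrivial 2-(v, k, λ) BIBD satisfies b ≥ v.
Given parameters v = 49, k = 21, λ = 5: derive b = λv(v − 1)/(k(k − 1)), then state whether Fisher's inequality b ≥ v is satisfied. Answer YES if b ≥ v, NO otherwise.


r = λ(v − 1)/(k − 1) = 5·48/20 = 12.
b = vr/k = 49·12/21 = 28.
Fisher's inequality: b ≥ v ⇔ 28 ≥ 49? NO.

NO


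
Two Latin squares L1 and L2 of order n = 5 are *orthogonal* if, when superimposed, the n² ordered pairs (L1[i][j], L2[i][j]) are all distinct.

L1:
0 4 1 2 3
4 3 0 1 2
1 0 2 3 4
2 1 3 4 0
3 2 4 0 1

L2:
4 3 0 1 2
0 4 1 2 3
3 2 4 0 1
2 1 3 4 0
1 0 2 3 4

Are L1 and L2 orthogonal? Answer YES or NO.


Form the n² = 25 superimposed pairs (L1[i][j], L2[i][j]), row by row (rows and columns indexed from 0):
row 0: (0,4) (4,3) (1,0) (2,1) (3,2)
row 1: (4,0) (3,4) (0,1) (1,2) (2,3)
row 2: (1,3) (0,2) (2,4) (3,0) (4,1)
row 3: (2,2) (1,1) (3,3) (4,4) (0,0)
row 4: (3,1) (2,0) (4,2) (0,3) (1,4)
Orthogonality requires all 25 pairs distinct.
Check by first coordinate: for each symbol s of L1, list the L2 entries in the n cells where L1 = s; they must all differ.
  L1 = 0: L2 entries (in reading order) 4, 1, 2, 0, 3 — all 5 distinct ✓
  L1 = 1: L2 entries (in reading order) 0, 2, 3, 1, 4 — all 5 distinct ✓
  L1 = 2: L2 entries (in reading order) 1, 3, 4, 2, 0 — all 5 distinct ✓
  L1 = 3: L2 entries (in reading order) 2, 4, 0, 3, 1 — all 5 distinct ✓
  L1 = 4: L2 entries (in reading order) 3, 0, 1, 4, 2 — all 5 distinct ✓
Every symbol of L1 meets every symbol of L2 exactly once, so all 25 pairs are distinct (25 of 25).
Conclusion: YES.

YES


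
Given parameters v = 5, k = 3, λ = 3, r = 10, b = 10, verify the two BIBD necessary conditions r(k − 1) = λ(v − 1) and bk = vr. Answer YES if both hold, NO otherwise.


Condition (i): r(k − 1) = 10·2 = 20; λ(v − 1) = 3·4 = 12. Match? NO.
Condition (ii): bk = 10·3 = 30; vr = 5·10 = 50. Match? NO.
Both conditions hold? NO.

NO


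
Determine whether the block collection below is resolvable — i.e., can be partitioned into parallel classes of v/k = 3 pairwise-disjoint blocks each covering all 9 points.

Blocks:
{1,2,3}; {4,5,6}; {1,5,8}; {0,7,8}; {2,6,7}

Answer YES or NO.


v = 9, block size k = 3, number of blocks = 5.
For resolvability, blocks must partition into parallel classes of size v/k = 3.
Total blocks must therefore be a multiple of 3: 5 = 3·1 + 2 ⇒ not divisible ✗.
Resolvable? NO.

NO


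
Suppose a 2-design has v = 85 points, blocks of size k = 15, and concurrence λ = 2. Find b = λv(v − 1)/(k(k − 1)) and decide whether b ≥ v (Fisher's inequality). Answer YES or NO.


r = λ(v − 1)/(k − 1) = 2·84/14 = 12.
b = vr/k = 85·12/15 = 68.
Fisher's inequality: b ≥ v ⇔ 68 ≥ 85? NO.

NO


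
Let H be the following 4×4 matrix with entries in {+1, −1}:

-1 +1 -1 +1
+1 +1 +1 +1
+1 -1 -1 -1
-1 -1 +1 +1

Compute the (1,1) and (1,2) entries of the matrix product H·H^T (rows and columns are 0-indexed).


Row 1 of H: [1, 1, 1, 1].
Row 2 of H: [1, -1, -1, -1].
(H·H^T)[1][1] = Σ_j H[1][j]·H[1][j] = (1)² + (1)² + (1)² + (1)² = 1 + 1 + 1 + 1 = 4.
(H·H^T)[1][2] = Σ_j H[1][j]·H[2][j] = (1)·(1) + (1)·(-1) + (1)·(-1) + (1)·(-1) = 1 + -1 + -1 + -1 = -2.
Rows 1 and 2 are not orthogonal (dot product = -2 ≠ 0), so H is not a Hadamard matrix.

(1,1) entry = 4; (1,2) entry = -2.


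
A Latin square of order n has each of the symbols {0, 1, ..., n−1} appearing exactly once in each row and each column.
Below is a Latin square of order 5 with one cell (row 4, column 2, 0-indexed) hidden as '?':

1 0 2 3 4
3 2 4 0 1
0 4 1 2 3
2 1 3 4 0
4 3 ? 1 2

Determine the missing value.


Row 4 contains symbols [1, 2, 3, 4] — missing [0].
Column 2 contains symbols [1, 2, 3, 4] — missing [0].
The missing symbol must appear in both missing sets; intersection = [0].
Therefore the hidden value is 0.

Missing value = 0.


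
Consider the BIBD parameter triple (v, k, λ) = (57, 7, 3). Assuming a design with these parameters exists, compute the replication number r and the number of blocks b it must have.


Any 2-(v, k, λ) BIBD satisfies two necessary conditions:
  (i)  Each point sits in r blocks, and counting incidences through any fixed point gives r(k − 1) = λ(v − 1), so r = λ(v − 1)/(k − 1).
  (ii) Total incidences bk = vr, so b = vr/k.
Step 1: r = λ(v − 1)/(k − 1) = 3·(57 − 1)/(7 − 1) = 3·56/6 = 168/6 = 28.
Step 2: b = vr/k = 57·28/7 = 1596/7 = 228.
Check integrality: r = 28 ∈ Z ✓, b = 228 ∈ Z ✓.
(These identities are necessary conditions: they determine r and b for any design with these parameters, but do not by themselves prove that one exists.)

r = 28, b = 228.
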